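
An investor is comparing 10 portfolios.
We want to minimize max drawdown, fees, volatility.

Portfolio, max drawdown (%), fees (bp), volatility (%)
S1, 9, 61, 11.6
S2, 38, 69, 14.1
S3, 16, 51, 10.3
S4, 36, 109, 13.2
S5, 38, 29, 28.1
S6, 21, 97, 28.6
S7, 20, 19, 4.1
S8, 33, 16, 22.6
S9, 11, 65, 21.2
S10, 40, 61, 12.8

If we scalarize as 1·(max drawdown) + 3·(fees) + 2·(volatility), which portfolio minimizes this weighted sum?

S1: 1·9 + 3·61 + 2·11.6 = 215.2
S2: 1·38 + 3·69 + 2·14.1 = 273.2
S3: 1·16 + 3·51 + 2·10.3 = 189.6
S4: 1·36 + 3·109 + 2·13.2 = 389.4
S5: 1·38 + 3·29 + 2·28.1 = 181.2
S6: 1·21 + 3·97 + 2·28.6 = 369.2
S7: 1·20 + 3·19 + 2·4.1 = 85.2
S8: 1·33 + 3·16 + 2·22.6 = 126.2
S9: 1·11 + 3·65 + 2·21.2 = 248.4
S10: 1·40 + 3·61 + 2·12.8 = 248.6
Lowest: S7 at 85.2.

S7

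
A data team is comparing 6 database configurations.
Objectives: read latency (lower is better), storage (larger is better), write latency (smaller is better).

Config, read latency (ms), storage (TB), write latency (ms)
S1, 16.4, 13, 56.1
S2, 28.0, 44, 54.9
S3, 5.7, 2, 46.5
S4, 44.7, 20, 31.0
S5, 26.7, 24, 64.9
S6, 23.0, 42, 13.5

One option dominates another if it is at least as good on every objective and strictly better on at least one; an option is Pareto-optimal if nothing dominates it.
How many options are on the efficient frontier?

4

S1: not dominated.
S2: not dominated (best storage).
S3: not dominated (best read latency).
S4: dominated by S6 (read latency 23.0≤44.7, storage 42≥20, write latency 13.5≤31.0).
S5: dominated by S6 (read latency 23.0≤26.7, storage 42≥24, write latency 13.5≤64.9).
S6: not dominated (best write latency).
Pareto-optimal: S1, S2, S3, S6 → 4.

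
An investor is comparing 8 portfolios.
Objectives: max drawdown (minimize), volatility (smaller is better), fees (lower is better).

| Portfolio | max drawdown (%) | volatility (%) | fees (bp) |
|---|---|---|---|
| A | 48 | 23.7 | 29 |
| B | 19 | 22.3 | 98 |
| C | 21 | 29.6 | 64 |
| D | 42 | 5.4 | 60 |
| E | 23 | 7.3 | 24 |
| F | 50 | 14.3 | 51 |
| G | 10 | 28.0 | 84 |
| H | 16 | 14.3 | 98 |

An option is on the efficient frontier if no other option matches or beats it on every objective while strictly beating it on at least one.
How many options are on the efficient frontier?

5

A: dominated by E (max drawdown 23≤48, volatility 7.3≤23.7, fees 24≤29).
B: dominated by H (max drawdown 16≤19, volatility 14.3≤22.3, fees 98≤98).
C: not dominated.
D: not dominated (best volatility).
E: not dominated (best fees).
F: dominated by E (max drawdown 23≤50, volatility 7.3≤14.3, fees 24≤51).
G: not dominated (best max drawdown).
H: not dominated.
Pareto-optimal: C, D, E, G, H → 5.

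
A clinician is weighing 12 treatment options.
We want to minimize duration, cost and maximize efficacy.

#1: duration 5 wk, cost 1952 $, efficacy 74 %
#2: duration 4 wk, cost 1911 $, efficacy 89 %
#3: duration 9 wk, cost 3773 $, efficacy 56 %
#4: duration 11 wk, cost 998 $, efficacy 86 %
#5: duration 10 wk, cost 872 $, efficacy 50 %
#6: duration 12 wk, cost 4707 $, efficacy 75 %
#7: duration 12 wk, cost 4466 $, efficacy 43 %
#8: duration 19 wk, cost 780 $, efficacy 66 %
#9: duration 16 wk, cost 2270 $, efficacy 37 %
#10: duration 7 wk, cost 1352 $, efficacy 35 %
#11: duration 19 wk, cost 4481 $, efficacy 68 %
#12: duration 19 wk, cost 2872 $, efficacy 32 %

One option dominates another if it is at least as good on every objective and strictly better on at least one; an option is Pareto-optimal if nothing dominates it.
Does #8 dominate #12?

#8 vs #12: duration 19≤19, cost 780≤2872, efficacy 66≥32 — #8 is at least as good on every objective with at least one strict improvement.

Yes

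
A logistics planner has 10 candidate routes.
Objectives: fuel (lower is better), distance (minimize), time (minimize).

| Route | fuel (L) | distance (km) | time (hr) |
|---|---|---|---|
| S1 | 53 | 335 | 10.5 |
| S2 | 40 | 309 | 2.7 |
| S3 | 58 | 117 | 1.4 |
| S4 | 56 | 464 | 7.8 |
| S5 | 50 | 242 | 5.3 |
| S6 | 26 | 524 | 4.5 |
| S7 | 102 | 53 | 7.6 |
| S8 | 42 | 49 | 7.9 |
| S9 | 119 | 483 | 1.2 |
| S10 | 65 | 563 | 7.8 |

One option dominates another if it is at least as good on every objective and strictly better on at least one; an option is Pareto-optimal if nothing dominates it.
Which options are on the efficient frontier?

S1: dominated by S2 (fuel 40≤53, distance 309≤335, time 2.7≤10.5).
S2: not dominated.
S3: not dominated.
S4: dominated by S2 (fuel 40≤56, distance 309≤464, time 2.7≤7.8).
S5: not dominated.
S6: not dominated (best fuel).
S7: not dominated.
S8: not dominated (best distance).
S9: not dominated (best time).
S10: dominated by S2 (fuel 40≤65, distance 309≤563, time 2.7≤7.8).

S2, S3, S5, S6, S7, S8, S9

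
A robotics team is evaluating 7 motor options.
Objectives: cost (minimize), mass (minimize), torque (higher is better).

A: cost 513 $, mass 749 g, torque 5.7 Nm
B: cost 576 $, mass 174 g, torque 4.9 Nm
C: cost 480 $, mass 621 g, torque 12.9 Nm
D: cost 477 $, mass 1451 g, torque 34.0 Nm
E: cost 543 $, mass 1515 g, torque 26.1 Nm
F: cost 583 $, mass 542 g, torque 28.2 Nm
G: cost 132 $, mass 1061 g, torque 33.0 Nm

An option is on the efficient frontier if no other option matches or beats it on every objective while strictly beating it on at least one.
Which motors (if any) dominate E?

D: cost 477≤543, mass 1451≤1515, torque 34.0≥26.1 — dominates E.
G: cost 132≤543, mass 1061≤1515, torque 33.0≥26.1 — dominates E.
Others (A, B, C, F) are each worse than E on at least one objective.

D, G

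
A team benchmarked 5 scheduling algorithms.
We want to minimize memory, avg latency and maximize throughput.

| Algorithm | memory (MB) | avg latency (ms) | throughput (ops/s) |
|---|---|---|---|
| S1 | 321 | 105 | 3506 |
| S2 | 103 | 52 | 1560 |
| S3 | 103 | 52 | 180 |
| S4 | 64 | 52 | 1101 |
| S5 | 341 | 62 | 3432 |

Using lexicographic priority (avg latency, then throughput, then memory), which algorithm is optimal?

First minimize avg latency: best is 52, kept {S2, S3, S4}.
Then maximize throughput: best is 1560, kept {S2}.

S2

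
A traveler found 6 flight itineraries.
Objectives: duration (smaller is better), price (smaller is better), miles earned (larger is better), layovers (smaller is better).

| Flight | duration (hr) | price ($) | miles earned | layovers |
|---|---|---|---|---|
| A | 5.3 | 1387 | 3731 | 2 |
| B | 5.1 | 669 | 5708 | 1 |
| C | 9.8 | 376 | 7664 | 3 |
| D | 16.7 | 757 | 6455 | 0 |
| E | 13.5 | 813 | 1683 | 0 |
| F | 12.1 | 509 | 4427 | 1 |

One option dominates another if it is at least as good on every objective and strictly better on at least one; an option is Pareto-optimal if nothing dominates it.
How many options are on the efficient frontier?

5

A: dominated by B (duration 5.1≤5.3, price 669≤1387, miles earned 5708≥3731, layovers 1≤2).
B: not dominated (best duration).
C: not dominated (best price).
D: not dominated.
E: not dominated.
F: not dominated.
Pareto-optimal: B, C, D, E, F → 5.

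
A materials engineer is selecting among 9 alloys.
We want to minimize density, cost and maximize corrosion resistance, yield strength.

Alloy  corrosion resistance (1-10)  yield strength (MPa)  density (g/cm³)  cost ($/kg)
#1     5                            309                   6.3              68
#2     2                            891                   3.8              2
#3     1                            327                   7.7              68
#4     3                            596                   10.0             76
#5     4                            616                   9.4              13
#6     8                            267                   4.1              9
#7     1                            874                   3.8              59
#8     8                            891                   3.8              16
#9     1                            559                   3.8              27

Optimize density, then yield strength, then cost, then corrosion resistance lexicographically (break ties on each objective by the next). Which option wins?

First minimize density: best is 3.8, kept {#2, #7, #8, #9}.
Then maximize yield strength: best is 891, kept {#2, #8}.
Then minimize cost: best is 2, kept {#2}.

#2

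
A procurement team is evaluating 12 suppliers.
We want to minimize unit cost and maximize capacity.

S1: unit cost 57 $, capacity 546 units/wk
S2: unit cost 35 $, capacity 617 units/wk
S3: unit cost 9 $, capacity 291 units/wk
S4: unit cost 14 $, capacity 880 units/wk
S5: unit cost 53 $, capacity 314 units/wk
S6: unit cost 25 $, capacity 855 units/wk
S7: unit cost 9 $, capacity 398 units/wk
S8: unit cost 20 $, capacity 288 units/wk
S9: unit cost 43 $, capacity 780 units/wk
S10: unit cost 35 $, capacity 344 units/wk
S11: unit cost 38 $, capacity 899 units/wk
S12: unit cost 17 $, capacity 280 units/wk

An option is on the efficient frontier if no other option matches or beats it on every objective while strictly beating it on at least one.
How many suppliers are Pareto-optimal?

3

S1: dominated by S2 (unit cost 35≤57, capacity 617≥546).
S2: dominated by S4 (unit cost 14≤35, capacity 880≥617).
S3: dominated by S7 (unit cost 9≤9, capacity 398≥291).
S4: not dominated.
S5: dominated by S2 (unit cost 35≤53, capacity 617≥314).
S6: dominated by S4 (unit cost 14≤25, capacity 880≥855).
S7: not dominated.
S8: dominated by S3 (unit cost 9≤20, capacity 291≥288).
S9: dominated by S4 (unit cost 14≤43, capacity 880≥780).
S10: dominated by S2 (unit cost 35≤35, capacity 617≥344).
S11: not dominated (best capacity).
S12: dominated by S3 (unit cost 9≤17, capacity 291≥280).
Pareto-optimal: S4, S7, S11 → 3.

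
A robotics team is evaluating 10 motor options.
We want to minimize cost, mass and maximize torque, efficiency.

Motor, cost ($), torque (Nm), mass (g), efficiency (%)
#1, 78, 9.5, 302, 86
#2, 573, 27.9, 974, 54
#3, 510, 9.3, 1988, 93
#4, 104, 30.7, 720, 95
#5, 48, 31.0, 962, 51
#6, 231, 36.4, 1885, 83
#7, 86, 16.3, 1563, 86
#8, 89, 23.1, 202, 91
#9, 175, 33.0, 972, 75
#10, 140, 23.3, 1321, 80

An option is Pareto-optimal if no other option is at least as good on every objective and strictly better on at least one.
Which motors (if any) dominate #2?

#4, #9

#4: cost 104≤573, torque 30.7≥27.9, mass 720≤974, efficiency 95≥54 — dominates #2.
#9: cost 175≤573, torque 33.0≥27.9, mass 972≤974, efficiency 75≥54 — dominates #2.
Others (#1, #3, #5, #6, #7, #8, #10) are each worse than #2 on at least one objective.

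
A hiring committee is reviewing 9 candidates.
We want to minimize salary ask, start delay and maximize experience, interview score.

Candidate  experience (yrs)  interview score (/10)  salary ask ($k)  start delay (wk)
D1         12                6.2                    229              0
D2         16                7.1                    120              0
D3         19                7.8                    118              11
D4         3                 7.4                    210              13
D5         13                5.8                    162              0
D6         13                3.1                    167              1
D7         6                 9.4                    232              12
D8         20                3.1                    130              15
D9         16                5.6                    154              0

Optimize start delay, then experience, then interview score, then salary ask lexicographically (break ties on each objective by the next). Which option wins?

First minimize start delay: best is 0, kept {D1, D2, D5, D9}.
Then maximize experience: best is 16, kept {D2, D9}.
Then maximize interview score: best is 7.1, kept {D2}.

D2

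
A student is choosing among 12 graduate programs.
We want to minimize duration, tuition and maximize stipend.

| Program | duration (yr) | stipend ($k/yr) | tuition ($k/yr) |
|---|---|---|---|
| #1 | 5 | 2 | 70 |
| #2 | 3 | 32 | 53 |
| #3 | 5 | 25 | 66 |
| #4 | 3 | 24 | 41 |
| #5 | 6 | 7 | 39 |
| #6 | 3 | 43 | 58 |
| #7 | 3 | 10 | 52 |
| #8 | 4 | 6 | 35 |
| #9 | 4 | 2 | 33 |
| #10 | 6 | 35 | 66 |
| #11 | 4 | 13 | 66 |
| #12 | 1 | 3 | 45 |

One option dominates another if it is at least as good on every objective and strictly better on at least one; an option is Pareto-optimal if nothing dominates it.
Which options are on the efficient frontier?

#1: dominated by #2 (duration 3≤5, stipend 32≥2, tuition 53≤70).
#2: not dominated.
#3: dominated by #2 (duration 3≤5, stipend 32≥25, tuition 53≤66).
#4: not dominated.
#5: not dominated.
#6: not dominated (best stipend).
#7: dominated by #4 (duration 3≤3, stipend 24≥10, tuition 41≤52).
#8: not dominated.
#9: not dominated (best tuition).
#10: dominated by #6 (duration 3≤6, stipend 43≥35, tuition 58≤66).
#11: dominated by #2 (duration 3≤4, stipend 32≥13, tuition 53≤66).
#12: not dominated (best duration).

#2, #4, #5, #6, #8, #9, #12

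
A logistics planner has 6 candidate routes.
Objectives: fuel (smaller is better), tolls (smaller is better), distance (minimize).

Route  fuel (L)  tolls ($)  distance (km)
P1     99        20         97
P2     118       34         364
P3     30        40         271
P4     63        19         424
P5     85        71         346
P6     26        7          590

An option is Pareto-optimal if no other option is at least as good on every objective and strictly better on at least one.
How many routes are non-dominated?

4

P1: not dominated (best distance).
P2: dominated by P1 (fuel 99≤118, tolls 20≤34, distance 97≤364).
P3: not dominated.
P4: not dominated.
P5: dominated by P3 (fuel 30≤85, tolls 40≤71, distance 271≤346).
P6: not dominated (best fuel).
Pareto-optimal: P1, P3, P4, P6 → 4.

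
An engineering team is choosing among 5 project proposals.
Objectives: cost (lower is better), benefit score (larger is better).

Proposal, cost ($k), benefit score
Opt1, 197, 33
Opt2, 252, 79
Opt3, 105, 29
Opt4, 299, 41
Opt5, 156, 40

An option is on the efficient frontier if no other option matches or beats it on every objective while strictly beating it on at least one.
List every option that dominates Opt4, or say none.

Opt2: cost 252≤299, benefit score 79≥41 — dominates Opt4.
Others (Opt1, Opt3, Opt5) are each worse than Opt4 on at least one objective.

Opt2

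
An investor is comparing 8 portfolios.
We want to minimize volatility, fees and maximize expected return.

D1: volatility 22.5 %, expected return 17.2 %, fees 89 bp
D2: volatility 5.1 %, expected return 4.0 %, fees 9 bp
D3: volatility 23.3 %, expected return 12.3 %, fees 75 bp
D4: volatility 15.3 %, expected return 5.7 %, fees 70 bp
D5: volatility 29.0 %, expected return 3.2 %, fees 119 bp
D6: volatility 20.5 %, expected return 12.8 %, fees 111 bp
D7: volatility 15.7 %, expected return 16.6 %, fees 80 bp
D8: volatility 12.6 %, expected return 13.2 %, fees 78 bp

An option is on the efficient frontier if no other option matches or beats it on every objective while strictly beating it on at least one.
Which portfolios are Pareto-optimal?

D1, D2, D3, D4, D7, D8

D1: not dominated (best expected return).
D2: not dominated (best volatility).
D3: not dominated.
D4: not dominated.
D5: dominated by D1 (volatility 22.5≤29.0, expected return 17.2≥3.2, fees 89≤119).
D6: dominated by D7 (volatility 15.7≤20.5, expected return 16.6≥12.8, fees 80≤111).
D7: not dominated.
D8: not dominated.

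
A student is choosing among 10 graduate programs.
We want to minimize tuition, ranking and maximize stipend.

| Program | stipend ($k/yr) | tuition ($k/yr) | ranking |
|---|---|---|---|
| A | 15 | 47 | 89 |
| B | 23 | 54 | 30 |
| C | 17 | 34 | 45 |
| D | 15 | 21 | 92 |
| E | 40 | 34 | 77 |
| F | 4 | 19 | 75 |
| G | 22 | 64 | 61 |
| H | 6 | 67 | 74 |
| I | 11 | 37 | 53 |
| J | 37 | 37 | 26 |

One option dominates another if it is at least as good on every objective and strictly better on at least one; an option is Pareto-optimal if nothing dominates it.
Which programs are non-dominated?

C, D, E, F, J

A: dominated by C (stipend 17≥15, tuition 34≤47, ranking 45≤89).
B: dominated by J (stipend 37≥23, tuition 37≤54, ranking 26≤30).
C: not dominated.
D: not dominated.
E: not dominated (best stipend).
F: not dominated (best tuition).
G: dominated by B (stipend 23≥22, tuition 54≤64, ranking 30≤61).
H: dominated by B (stipend 23≥6, tuition 54≤67, ranking 30≤74).
I: dominated by C (stipend 17≥11, tuition 34≤37, ranking 45≤53).
J: not dominated (best ranking).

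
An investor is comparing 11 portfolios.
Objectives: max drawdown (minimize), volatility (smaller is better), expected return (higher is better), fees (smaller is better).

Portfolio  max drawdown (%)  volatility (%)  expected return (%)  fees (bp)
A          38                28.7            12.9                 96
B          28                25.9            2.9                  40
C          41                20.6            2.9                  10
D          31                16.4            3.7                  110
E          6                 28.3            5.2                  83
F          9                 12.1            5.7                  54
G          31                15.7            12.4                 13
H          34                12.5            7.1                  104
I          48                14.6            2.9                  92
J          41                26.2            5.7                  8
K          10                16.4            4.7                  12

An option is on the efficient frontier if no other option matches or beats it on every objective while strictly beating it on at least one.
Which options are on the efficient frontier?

A: not dominated (best expected return).
B: dominated by K (max drawdown 10≤28, volatility 16.4≤25.9, expected return 4.7≥2.9, fees 12≤40).
C: not dominated.
D: dominated by F (max drawdown 9≤31, volatility 12.1≤16.4, expected return 5.7≥3.7, fees 54≤110).
E: not dominated (best max drawdown).
F: not dominated (best volatility).
G: not dominated.
H: not dominated.
I: dominated by F (max drawdown 9≤48, volatility 12.1≤14.6, expected return 5.7≥2.9, fees 54≤92).
J: not dominated (best fees).
K: not dominated.

A, C, E, F, G, H, J, K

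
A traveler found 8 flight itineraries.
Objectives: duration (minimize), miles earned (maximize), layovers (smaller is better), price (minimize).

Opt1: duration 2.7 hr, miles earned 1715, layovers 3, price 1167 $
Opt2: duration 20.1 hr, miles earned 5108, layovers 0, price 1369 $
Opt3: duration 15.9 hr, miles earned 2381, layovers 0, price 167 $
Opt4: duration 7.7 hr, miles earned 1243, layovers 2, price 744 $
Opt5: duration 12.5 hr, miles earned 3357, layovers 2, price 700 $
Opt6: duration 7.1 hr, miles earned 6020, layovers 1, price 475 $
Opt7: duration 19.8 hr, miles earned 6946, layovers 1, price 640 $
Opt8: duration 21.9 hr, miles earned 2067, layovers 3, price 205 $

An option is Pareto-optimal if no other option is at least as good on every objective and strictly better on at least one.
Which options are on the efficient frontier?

Opt1: not dominated (best duration).
Opt2: not dominated.
Opt3: not dominated (best price).
Opt4: dominated by Opt6 (duration 7.1≤7.7, miles earned 6020≥1243, layovers 1≤2, price 475≤744).
Opt5: dominated by Opt6 (duration 7.1≤12.5, miles earned 6020≥3357, layovers 1≤2, price 475≤700).
Opt6: not dominated.
Opt7: not dominated (best miles earned).
Opt8: dominated by Opt3 (duration 15.9≤21.9, miles earned 2381≥2067, layovers 0≤3, price 167≤205).

Opt1, Opt2, Opt3, Opt6, Opt7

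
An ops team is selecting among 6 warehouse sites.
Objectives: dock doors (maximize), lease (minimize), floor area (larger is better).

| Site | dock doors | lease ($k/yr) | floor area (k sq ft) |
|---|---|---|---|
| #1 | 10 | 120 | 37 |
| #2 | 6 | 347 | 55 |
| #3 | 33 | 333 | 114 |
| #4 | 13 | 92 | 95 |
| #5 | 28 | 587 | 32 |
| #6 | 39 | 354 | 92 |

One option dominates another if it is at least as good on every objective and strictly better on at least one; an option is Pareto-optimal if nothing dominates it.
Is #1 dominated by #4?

Yes

#4 vs #1: dock doors 13≥10, lease 92≤120, floor area 95≥37 — #4 is at least as good on every objective with at least one strict improvement.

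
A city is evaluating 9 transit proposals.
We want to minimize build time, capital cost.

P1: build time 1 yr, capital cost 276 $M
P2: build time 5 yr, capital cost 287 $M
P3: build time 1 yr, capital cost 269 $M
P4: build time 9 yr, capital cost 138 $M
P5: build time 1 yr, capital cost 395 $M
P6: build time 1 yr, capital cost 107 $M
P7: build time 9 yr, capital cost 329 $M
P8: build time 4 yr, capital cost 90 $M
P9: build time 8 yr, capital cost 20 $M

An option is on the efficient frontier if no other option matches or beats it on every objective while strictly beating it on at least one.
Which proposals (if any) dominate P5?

P1: build time 1≤1, capital cost 276≤395 — dominates P5.
P3: build time 1≤1, capital cost 269≤395 — dominates P5.
P6: build time 1≤1, capital cost 107≤395 — dominates P5.
Others (P2, P4, P7, P8, P9) are each worse than P5 on at least one objective.

P1, P3, P6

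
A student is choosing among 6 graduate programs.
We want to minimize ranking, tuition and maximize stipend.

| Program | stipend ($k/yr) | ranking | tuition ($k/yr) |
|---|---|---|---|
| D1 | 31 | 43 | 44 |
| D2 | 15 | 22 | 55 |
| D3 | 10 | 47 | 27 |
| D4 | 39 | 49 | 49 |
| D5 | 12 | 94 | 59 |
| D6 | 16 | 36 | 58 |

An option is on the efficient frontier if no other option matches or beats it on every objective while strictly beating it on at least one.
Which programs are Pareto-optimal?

D1: not dominated.
D2: not dominated (best ranking).
D3: not dominated (best tuition).
D4: not dominated (best stipend).
D5: dominated by D1 (stipend 31≥12, ranking 43≤94, tuition 44≤59).
D6: not dominated.

D1, D2, D3, D4, D6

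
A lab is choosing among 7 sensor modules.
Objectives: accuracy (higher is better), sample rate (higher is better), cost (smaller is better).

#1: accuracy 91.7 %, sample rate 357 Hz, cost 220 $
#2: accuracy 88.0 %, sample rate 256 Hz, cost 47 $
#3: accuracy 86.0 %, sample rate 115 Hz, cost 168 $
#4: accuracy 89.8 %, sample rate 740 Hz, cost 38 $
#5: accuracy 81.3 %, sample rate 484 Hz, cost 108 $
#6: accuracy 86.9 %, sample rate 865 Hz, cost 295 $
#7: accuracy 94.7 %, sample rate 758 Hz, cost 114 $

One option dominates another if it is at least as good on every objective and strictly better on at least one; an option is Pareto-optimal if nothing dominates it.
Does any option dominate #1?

Yes

#7 vs #1: accuracy 94.7≥91.7, sample rate 758≥357, cost 114≤220 — #7 is at least as good on every objective and strictly better on at least one, so #7 dominates #1.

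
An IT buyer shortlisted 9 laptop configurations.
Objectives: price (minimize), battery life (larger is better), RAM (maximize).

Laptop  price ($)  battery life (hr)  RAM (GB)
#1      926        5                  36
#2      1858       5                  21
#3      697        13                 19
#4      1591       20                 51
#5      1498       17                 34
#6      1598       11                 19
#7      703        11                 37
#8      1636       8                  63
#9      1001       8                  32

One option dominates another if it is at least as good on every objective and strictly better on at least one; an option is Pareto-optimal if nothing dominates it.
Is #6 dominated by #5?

Yes

#5 vs #6: price 1498≤1598, battery life 17≥11, RAM 34≥19 — #5 is at least as good on every objective with at least one strict improvement.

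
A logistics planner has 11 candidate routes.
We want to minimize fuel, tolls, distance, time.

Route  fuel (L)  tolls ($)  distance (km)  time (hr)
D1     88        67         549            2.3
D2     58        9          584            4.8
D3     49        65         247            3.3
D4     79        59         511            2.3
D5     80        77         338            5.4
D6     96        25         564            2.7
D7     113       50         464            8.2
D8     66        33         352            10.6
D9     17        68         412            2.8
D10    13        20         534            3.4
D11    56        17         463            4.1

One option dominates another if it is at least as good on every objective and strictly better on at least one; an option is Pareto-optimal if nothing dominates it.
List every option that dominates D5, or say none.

D3

D3: fuel 49≤80, tolls 65≤77, distance 247≤338, time 3.3≤5.4 — dominates D5.
Others (D1, D2, D4, D6, D7, D8, D9, D10, D11) are each worse than D5 on at least one objective.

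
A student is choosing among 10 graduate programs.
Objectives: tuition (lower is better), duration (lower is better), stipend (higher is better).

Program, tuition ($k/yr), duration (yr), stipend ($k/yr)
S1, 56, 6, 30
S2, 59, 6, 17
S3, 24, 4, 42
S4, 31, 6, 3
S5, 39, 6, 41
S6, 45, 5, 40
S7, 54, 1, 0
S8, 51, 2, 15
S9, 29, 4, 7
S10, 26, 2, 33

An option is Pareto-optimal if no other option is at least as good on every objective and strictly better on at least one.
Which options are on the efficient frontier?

S1: dominated by S3 (tuition 24≤56, duration 4≤6, stipend 42≥30).
S2: dominated by S1 (tuition 56≤59, duration 6≤6, stipend 30≥17).
S3: not dominated (best tuition).
S4: dominated by S3 (tuition 24≤31, duration 4≤6, stipend 42≥3).
S5: dominated by S3 (tuition 24≤39, duration 4≤6, stipend 42≥41).
S6: dominated by S3 (tuition 24≤45, duration 4≤5, stipend 42≥40).
S7: not dominated (best duration).
S8: dominated by S10 (tuition 26≤51, duration 2≤2, stipend 33≥15).
S9: dominated by S3 (tuition 24≤29, duration 4≤4, stipend 42≥7).
S10: not dominated.

S3, S7, S10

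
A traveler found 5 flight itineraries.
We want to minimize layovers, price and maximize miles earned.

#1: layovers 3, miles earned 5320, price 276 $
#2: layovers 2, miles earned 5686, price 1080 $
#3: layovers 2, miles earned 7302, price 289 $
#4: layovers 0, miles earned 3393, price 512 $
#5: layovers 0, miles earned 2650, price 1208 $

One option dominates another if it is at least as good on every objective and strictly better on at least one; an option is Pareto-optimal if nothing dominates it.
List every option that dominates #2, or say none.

#3

#3: layovers 2≤2, miles earned 7302≥5686, price 289≤1080 — dominates #2.
Others (#1, #4, #5) are each worse than #2 on at least one objective.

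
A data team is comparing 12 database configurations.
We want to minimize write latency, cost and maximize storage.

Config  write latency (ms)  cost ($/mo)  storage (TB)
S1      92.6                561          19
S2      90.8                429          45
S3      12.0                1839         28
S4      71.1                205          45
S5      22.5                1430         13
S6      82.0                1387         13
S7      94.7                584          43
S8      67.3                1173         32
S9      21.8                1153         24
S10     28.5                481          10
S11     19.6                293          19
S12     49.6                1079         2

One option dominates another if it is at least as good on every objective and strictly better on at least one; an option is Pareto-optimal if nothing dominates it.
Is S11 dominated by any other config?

No

S1: worse on write latency (92.6 vs 19.6).
S2: worse on write latency (90.8 vs 19.6).
S3: worse on cost (1839 vs 293).
S4: worse on write latency (71.1 vs 19.6).
S5: worse on write latency (22.5 vs 19.6).
S6: worse on write latency (82.0 vs 19.6).
S7: worse on write latency (94.7 vs 19.6).
S8: worse on write latency (67.3 vs 19.6).
S9: worse on write latency (21.8 vs 19.6).
S10: worse on write latency (28.5 vs 19.6).
S12: worse on write latency (49.6 vs 19.6).
No option is at least as good as S11 on every objective and strictly better on one.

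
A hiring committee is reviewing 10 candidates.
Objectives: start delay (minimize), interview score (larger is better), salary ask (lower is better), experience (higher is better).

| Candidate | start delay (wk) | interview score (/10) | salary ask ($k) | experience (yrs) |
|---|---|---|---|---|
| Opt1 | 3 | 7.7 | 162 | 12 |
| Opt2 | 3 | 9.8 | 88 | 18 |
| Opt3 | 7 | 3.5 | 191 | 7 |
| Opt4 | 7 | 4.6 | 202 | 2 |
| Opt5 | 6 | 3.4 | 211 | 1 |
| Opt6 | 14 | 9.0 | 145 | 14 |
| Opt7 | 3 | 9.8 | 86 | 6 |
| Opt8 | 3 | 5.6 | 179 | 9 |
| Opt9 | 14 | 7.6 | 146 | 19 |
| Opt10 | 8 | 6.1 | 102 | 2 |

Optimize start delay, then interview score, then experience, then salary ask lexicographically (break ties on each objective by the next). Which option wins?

First minimize start delay: best is 3, kept {Opt1, Opt2, Opt7, Opt8}.
Then maximize interview score: best is 9.8, kept {Opt2, Opt7}.
Then maximize experience: best is 18, kept {Opt2}.

Opt2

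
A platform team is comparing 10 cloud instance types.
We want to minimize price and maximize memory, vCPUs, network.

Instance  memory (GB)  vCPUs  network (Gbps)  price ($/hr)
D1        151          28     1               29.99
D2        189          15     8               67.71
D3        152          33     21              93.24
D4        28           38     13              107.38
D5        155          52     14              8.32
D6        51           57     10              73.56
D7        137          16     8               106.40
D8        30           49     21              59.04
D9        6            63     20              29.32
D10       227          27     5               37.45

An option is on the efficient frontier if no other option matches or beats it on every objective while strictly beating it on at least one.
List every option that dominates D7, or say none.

D3, D5

D3: memory 152≥137, vCPUs 33≥16, network 21≥8, price 93.24≤106.40 — dominates D7.
D5: memory 155≥137, vCPUs 52≥16, network 14≥8, price 8.32≤106.40 — dominates D7.
Others (D1, D2, D4, D6, D8, D9, D10) are each worse than D7 on at least one objective.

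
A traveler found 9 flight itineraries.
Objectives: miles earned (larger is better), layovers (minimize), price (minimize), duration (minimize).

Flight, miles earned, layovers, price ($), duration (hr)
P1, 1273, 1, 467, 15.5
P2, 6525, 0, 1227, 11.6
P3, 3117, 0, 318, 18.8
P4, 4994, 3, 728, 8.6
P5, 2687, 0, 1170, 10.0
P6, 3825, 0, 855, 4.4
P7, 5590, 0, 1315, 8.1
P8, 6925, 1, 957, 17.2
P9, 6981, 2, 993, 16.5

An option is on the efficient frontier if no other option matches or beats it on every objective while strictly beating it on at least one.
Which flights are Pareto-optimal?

P1, P2, P3, P4, P6, P7, P8, P9

P1: not dominated.
P2: not dominated.
P3: not dominated (best price).
P4: not dominated.
P5: dominated by P6 (miles earned 3825≥2687, layovers 0≤0, price 855≤1170, duration 4.4≤10.0).
P6: not dominated (best duration).
P7: not dominated.
P8: not dominated.
P9: not dominated (best miles earned).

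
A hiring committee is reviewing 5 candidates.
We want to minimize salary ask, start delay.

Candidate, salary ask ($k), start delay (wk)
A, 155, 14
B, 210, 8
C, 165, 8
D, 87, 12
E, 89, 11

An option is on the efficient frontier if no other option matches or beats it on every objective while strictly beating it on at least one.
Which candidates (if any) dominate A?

D, E

D: salary ask 87≤155, start delay 12≤14 — dominates A.
E: salary ask 89≤155, start delay 11≤14 — dominates A.
Others (B, C) are each worse than A on at least one objective.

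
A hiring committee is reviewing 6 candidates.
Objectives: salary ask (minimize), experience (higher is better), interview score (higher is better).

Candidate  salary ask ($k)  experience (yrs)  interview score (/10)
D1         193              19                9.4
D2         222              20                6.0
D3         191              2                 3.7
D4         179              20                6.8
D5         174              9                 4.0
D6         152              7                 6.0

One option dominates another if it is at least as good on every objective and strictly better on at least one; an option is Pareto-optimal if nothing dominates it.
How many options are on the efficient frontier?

D1: not dominated (best interview score).
D2: dominated by D4 (salary ask 179≤222, experience 20≥20, interview score 6.8≥6.0).
D3: dominated by D4 (salary ask 179≤191, experience 20≥2, interview score 6.8≥3.7).
D4: not dominated.
D5: not dominated.
D6: not dominated (best salary ask).
Pareto-optimal: D1, D4, D5, D6 → 4.

4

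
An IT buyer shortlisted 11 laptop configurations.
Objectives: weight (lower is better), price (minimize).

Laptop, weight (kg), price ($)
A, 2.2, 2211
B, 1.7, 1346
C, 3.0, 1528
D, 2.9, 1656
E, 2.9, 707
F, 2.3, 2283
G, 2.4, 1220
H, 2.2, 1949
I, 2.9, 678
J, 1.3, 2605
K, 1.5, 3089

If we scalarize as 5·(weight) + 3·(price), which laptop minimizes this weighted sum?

I

A: 5·2.2 + 3·2211 = 6644.0
B: 5·1.7 + 3·1346 = 4046.5
C: 5·3.0 + 3·1528 = 4599.0
D: 5·2.9 + 3·1656 = 4982.5
E: 5·2.9 + 3·707 = 2135.5
F: 5·2.3 + 3·2283 = 6860.5
G: 5·2.4 + 3·1220 = 3672.0
H: 5·2.2 + 3·1949 = 5858.0
I: 5·2.9 + 3·678 = 2048.5
J: 5·1.3 + 3·2605 = 7821.5
K: 5·1.5 + 3·3089 = 9274.5
Lowest: I at 2048.5.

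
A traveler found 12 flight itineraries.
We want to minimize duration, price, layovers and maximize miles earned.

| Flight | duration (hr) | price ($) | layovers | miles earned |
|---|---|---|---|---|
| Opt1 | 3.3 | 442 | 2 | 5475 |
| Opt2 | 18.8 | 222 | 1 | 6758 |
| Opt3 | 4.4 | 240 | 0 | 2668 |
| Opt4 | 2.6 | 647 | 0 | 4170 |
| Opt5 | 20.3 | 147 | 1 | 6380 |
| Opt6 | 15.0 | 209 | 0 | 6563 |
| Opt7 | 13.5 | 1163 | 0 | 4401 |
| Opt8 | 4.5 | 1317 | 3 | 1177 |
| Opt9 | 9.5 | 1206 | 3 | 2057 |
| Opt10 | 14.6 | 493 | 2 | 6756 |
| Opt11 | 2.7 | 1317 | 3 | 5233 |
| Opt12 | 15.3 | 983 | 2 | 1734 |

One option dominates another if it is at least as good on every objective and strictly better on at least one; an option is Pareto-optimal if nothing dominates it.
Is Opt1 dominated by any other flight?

Opt2: worse on duration (18.8 vs 3.3).
Opt3: worse on duration (4.4 vs 3.3).
Opt4: worse on price (647 vs 442).
Opt5: worse on duration (20.3 vs 3.3).
Opt6: worse on duration (15.0 vs 3.3).
Opt7: worse on duration (13.5 vs 3.3).
Opt8: worse on duration (4.5 vs 3.3).
Opt9: worse on duration (9.5 vs 3.3).
Opt10: worse on duration (14.6 vs 3.3).
Opt11: worse on price (1317 vs 442).
Opt12: worse on duration (15.3 vs 3.3).
No option is at least as good as Opt1 on every objective and strictly better on one.

No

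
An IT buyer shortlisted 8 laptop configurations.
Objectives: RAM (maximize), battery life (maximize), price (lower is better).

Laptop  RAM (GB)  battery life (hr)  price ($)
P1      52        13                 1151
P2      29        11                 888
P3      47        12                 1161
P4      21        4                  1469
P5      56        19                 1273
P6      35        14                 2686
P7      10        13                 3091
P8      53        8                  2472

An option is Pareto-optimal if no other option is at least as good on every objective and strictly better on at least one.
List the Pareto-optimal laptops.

P1, P2, P5

P1: not dominated.
P2: not dominated (best price).
P3: dominated by P1 (RAM 52≥47, battery life 13≥12, price 1151≤1161).
P4: dominated by P1 (RAM 52≥21, battery life 13≥4, price 1151≤1469).
P5: not dominated (best RAM).
P6: dominated by P5 (RAM 56≥35, battery life 19≥14, price 1273≤2686).
P7: dominated by P1 (RAM 52≥10, battery life 13≥13, price 1151≤3091).
P8: dominated by P5 (RAM 56≥53, battery life 19≥8, price 1273≤2472).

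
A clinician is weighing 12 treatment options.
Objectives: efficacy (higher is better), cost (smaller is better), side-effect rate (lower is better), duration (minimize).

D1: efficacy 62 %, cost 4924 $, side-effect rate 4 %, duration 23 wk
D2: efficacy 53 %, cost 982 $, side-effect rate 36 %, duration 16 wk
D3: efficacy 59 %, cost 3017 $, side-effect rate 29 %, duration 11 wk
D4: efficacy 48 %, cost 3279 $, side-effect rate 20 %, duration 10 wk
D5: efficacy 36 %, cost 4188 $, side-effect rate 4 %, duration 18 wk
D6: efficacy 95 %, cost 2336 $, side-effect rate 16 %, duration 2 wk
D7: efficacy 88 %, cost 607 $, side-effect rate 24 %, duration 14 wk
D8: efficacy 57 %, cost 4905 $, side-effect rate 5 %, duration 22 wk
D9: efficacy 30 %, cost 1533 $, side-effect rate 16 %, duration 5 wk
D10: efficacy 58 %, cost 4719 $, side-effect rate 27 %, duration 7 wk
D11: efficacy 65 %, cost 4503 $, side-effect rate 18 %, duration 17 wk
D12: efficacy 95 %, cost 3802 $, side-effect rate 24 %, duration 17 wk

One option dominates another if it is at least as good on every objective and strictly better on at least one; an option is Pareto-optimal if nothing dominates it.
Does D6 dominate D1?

D6 vs D1: D6 is worse on side-effect rate (16 vs 4), so it does not dominate D1.

No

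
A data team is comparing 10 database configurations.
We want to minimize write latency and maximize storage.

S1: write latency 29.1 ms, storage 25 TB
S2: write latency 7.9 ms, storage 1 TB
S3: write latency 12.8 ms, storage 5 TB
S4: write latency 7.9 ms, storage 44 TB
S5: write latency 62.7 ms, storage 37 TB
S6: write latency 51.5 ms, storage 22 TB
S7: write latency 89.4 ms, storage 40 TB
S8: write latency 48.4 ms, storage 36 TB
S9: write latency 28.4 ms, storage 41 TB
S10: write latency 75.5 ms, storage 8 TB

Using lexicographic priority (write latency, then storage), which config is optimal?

First minimize write latency: best is 7.9, kept {S2, S4}.
Then maximize storage: best is 44, kept {S4}.

S4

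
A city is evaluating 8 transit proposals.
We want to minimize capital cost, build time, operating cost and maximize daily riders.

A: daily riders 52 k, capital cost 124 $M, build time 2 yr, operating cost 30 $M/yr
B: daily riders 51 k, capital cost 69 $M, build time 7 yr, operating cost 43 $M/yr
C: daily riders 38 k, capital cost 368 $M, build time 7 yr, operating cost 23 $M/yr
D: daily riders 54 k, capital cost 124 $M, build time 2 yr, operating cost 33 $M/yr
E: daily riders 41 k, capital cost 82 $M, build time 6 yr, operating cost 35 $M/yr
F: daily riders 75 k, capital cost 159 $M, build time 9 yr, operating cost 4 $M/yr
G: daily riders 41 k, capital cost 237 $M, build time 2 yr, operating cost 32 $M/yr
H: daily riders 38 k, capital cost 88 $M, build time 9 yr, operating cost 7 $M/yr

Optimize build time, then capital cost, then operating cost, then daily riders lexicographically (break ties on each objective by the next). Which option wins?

First minimize build time: best is 2, kept {A, D, G}.
Then minimize capital cost: best is 124, kept {A, D}.
Then minimize operating cost: best is 30, kept {A}.

A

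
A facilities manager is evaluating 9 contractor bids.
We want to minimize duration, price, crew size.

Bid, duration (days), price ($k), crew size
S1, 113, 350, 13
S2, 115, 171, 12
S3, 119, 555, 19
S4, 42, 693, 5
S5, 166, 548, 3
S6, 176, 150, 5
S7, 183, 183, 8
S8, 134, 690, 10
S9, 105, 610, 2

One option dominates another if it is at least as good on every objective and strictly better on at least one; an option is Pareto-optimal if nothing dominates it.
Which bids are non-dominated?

S1, S2, S4, S5, S6, S9

S1: not dominated.
S2: not dominated.
S3: dominated by S1 (duration 113≤119, price 350≤555, crew size 13≤19).
S4: not dominated (best duration).
S5: not dominated.
S6: not dominated (best price).
S7: dominated by S6 (duration 176≤183, price 150≤183, crew size 5≤8).
S8: dominated by S9 (duration 105≤134, price 610≤690, crew size 2≤10).
S9: not dominated (best crew size).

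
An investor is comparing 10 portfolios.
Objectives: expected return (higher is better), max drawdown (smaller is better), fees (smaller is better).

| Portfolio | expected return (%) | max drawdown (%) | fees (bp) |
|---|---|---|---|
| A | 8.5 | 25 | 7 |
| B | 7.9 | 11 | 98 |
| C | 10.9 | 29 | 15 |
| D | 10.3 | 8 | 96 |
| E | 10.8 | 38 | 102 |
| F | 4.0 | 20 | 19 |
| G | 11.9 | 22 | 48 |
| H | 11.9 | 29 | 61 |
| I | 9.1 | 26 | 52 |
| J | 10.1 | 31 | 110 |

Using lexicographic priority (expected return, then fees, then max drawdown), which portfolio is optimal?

First maximize expected return: best is 11.9, kept {G, H}.
Then minimize fees: best is 48, kept {G}.

G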